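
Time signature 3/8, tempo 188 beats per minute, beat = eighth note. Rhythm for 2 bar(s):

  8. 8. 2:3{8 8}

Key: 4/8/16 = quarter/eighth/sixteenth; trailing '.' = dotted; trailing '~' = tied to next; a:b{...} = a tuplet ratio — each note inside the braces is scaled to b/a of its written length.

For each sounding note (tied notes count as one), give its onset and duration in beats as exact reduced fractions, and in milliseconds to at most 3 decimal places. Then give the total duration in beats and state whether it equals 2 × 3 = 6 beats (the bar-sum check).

1) 0.0ms=0b +478.723ms=3/2b
2) 478.723ms=3/2b +478.723ms=3/2b
3) 957.447ms=3b +478.723ms=3/2b
4) 1436.17ms=9/2b +478.723ms=3/2b
Σ=6b of 6 (188bpm 3/8) — PASS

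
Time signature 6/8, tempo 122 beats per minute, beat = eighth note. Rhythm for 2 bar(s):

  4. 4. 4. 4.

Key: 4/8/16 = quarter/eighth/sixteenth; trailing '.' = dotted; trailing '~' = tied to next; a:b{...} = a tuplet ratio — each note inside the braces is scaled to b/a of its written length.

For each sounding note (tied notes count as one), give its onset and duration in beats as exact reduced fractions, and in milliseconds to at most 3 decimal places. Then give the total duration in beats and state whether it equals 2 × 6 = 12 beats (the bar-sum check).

1) 0.0ms=0b +1475.41ms=3b
2) 1475.41ms=3b +1475.41ms=3b
3) 2950.82ms=6b +1475.41ms=3b
4) 4426.23ms=9b +1475.41ms=3b
Σ=12b of 12 (122bpm 6/8) — PASS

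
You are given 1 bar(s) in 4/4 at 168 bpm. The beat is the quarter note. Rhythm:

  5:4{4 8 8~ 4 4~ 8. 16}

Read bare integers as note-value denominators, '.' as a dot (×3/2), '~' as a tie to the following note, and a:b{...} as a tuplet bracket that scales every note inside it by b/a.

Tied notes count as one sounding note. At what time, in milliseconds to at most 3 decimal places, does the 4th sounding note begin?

1. 0.0ms @ 0 + 285.714ms (4/5)
2. 285.714ms @ 4/5 + 142.857ms (2/5)
3. 428.571ms @ 6/5 + 428.571ms (6/5)
4. 857.143ms @ 12/5 + 500.0ms (7/5)
5. 1357.143ms @ 19/5 + 71.429ms (1/5)

note 4 onset = 12/5b = 857.143ms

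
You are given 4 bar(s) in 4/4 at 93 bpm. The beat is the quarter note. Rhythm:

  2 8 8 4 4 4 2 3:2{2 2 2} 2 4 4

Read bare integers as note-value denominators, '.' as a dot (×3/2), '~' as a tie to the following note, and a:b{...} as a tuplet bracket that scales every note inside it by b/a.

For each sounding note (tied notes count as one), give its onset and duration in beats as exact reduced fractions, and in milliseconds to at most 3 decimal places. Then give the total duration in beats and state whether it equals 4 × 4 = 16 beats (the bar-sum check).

1) 0.0ms=0b +1290.323ms=2b
2) 1290.323ms=2b +322.581ms=1/2b
3) 1612.903ms=5/2b +322.581ms=1/2b
4) 1935.484ms=3b +645.161ms=1b
5) 2580.645ms=4b +645.161ms=1b
6) 3225.806ms=5b +645.161ms=1b
7) 3870.968ms=6b +1290.323ms=2b
8) 5161.29ms=8b +860.215ms=4/3b
9) 6021.505ms=28/3b +860.215ms=4/3b
10) 6881.72ms=32/3b +860.215ms=4/3b
11) 7741.935ms=12b +1290.323ms=2b
12) 9032.258ms=14b +645.161ms=1b
13) 9677.419ms=15b +645.161ms=1b
Σ=16b of 16 (93bpm 4/4) — PASS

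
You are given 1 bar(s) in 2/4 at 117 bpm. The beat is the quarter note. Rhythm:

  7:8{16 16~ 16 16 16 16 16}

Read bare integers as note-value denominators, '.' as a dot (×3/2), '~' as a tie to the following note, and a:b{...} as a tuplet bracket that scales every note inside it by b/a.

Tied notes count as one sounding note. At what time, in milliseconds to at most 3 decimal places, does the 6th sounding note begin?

note 6 onset = 12/7b = 879.121ms

1. 0.0ms @ 0 + 146.52ms (2/7)
2. 146.52ms @ 2/7 + 293.04ms (4/7)
3. 439.56ms @ 6/7 + 146.52ms (2/7)
4. 586.081ms @ 8/7 + 146.52ms (2/7)
5. 732.601ms @ 10/7 + 146.52ms (2/7)
6. 879.121ms @ 12/7 + 146.52ms (2/7)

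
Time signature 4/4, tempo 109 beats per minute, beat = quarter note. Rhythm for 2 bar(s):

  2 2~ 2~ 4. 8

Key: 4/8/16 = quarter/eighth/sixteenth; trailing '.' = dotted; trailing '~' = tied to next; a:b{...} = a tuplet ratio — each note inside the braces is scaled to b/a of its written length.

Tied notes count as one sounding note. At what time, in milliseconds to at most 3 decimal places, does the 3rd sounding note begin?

1. 0.0ms @ 0 + 1100.917ms (2)
2. 1100.917ms @ 2 + 3027.523ms (11/2)
3. 4128.44ms @ 15/2 + 275.229ms (1/2)

note 3 onset = 15/2b = 4128.44ms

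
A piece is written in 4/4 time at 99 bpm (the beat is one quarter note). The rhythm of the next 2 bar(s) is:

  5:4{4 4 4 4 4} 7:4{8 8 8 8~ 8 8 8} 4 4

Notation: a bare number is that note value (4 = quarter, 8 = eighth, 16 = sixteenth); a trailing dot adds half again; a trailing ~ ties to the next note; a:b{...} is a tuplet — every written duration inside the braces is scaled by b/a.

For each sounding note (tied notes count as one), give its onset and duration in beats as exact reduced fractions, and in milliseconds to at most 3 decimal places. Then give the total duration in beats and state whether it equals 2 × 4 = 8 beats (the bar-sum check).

1) 0.0ms=0b +484.848ms=4/5b
2) 484.848ms=4/5b +484.848ms=4/5b
3) 969.697ms=8/5b +484.848ms=4/5b
4) 1454.545ms=12/5b +484.848ms=4/5b
5) 1939.394ms=16/5b +484.848ms=4/5b
6) 2424.242ms=4b +173.16ms=2/7b
7) 2597.403ms=30/7b +173.16ms=2/7b
8) 2770.563ms=32/7b +173.16ms=2/7b
9) 2943.723ms=34/7b +346.32ms=4/7b
10) 3290.043ms=38/7b +173.16ms=2/7b
11) 3463.203ms=40/7b +173.16ms=2/7b
12) 3636.364ms=6b +606.061ms=1b
13) 4242.424ms=7b +606.061ms=1b
Σ=8b of 8 (99bpm 4/4) — PASS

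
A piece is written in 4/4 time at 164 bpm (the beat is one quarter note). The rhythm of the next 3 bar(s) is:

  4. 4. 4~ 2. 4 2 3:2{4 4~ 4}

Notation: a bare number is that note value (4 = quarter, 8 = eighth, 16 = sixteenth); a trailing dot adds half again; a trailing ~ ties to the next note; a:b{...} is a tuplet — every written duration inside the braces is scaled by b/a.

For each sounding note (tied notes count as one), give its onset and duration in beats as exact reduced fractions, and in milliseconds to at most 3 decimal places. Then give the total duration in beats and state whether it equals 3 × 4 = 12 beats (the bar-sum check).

1) 0.0ms=0b +548.78ms=3/2b
2) 548.78ms=3/2b +548.78ms=3/2b
3) 1097.561ms=3b +1463.415ms=4b
4) 2560.976ms=7b +365.854ms=1b
5) 2926.829ms=8b +731.707ms=2b
6) 3658.537ms=10b +243.902ms=2/3b
7) 3902.439ms=32/3b +487.805ms=4/3b
Σ=12b of 12 (164bpm 4/4) — PASS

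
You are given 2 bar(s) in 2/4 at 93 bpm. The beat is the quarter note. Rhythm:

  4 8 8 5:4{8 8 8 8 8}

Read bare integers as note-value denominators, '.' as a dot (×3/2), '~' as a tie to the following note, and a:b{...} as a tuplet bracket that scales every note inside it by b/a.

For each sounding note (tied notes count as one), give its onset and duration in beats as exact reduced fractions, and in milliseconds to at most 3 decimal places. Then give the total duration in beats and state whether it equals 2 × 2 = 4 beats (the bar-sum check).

1) 0.0ms=0b +645.161ms=1b
2) 645.161ms=1b +322.581ms=1/2b
3) 967.742ms=3/2b +322.581ms=1/2b
4) 1290.323ms=2b +258.065ms=2/5b
5) 1548.387ms=12/5b +258.065ms=2/5b
6) 1806.452ms=14/5b +258.065ms=2/5b
7) 2064.516ms=16/5b +258.065ms=2/5b
8) 2322.581ms=18/5b +258.065ms=2/5b
Σ=4b of 4 (93bpm 2/4) — PASS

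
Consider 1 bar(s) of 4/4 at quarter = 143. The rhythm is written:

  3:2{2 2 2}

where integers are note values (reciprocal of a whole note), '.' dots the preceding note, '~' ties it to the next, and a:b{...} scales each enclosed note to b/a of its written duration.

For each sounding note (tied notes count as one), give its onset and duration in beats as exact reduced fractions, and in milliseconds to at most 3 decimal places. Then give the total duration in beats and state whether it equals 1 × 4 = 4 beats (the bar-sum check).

1) 0.0ms=0b +559.441ms=4/3b
2) 559.441ms=4/3b +559.441ms=4/3b
3) 1118.881ms=8/3b +559.441ms=4/3b
Σ=4b of 4 (143bpm 4/4) — PASS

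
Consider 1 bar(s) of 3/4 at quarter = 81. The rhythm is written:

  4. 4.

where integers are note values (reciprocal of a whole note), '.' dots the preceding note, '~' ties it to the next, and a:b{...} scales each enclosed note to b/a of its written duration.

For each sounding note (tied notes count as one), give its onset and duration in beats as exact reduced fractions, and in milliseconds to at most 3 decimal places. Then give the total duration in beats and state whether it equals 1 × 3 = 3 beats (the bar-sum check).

1) 0.0ms=0b +1111.111ms=3/2b
2) 1111.111ms=3/2b +1111.111ms=3/2b
Σ=3b of 3 (81bpm 3/4) — PASS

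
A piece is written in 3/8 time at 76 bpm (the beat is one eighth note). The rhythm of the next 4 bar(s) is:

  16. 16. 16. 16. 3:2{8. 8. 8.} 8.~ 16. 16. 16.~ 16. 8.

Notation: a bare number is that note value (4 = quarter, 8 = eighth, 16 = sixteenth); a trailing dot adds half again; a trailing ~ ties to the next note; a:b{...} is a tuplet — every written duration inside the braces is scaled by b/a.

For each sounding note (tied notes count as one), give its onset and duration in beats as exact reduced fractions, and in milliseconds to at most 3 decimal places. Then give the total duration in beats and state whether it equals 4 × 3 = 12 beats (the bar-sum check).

1) 0.0ms=0b +592.105ms=3/4b
2) 592.105ms=3/4b +592.105ms=3/4b
3) 1184.211ms=3/2b +592.105ms=3/4b
4) 1776.316ms=9/4b +592.105ms=3/4b
5) 2368.421ms=3b +789.474ms=1b
6) 3157.895ms=4b +789.474ms=1b
7) 3947.368ms=5b +789.474ms=1b
8) 4736.842ms=6b +1776.316ms=9/4b
9) 6513.158ms=33/4b +592.105ms=3/4b
10) 7105.263ms=9b +1184.211ms=3/2b
11) 8289.474ms=21/2b +1184.211ms=3/2b
Σ=12b of 12 (76bpm 3/8) — PASS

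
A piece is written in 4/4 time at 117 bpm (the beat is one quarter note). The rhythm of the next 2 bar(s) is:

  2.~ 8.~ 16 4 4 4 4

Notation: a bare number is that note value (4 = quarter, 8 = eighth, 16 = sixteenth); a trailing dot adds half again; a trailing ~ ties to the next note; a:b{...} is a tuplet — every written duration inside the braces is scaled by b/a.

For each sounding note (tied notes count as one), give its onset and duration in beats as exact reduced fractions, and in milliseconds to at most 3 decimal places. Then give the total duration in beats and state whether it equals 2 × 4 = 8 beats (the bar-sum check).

1) 0.0ms=0b +2051.282ms=4b
2) 2051.282ms=4b +512.821ms=1b
3) 2564.103ms=5b +512.821ms=1b
4) 3076.923ms=6b +512.821ms=1b
5) 3589.744ms=7b +512.821ms=1b
Σ=8b of 8 (117bpm 4/4) — PASS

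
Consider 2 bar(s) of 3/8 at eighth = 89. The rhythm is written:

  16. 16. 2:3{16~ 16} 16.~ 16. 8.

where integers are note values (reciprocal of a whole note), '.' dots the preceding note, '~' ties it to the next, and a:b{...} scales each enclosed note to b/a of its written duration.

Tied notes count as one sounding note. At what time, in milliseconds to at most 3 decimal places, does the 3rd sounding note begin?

note 3 onset = 3/2b = 1011.236ms

1. 0.0ms @ 0 + 505.618ms (3/4)
2. 505.618ms @ 3/4 + 505.618ms (3/4)
3. 1011.236ms @ 3/2 + 1011.236ms (3/2)
4. 2022.472ms @ 3 + 1011.236ms (3/2)
5. 3033.708ms @ 9/2 + 1011.236ms (3/2)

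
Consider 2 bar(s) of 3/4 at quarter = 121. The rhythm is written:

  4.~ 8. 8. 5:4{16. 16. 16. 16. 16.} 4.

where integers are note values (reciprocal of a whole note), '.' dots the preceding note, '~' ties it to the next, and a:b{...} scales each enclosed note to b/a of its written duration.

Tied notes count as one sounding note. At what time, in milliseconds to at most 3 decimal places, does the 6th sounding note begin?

note 6 onset = 39/10b = 1933.884ms

1. 0.0ms @ 0 + 1115.702ms (9/4)
2. 1115.702ms @ 9/4 + 371.901ms (3/4)
3. 1487.603ms @ 3 + 148.76ms (3/10)
4. 1636.364ms @ 33/10 + 148.76ms (3/10)
5. 1785.124ms @ 18/5 + 148.76ms (3/10)
6. 1933.884ms @ 39/10 + 148.76ms (3/10)
7. 2082.645ms @ 21/5 + 148.76ms (3/10)
8. 2231.405ms @ 9/2 + 743.802ms (3/2)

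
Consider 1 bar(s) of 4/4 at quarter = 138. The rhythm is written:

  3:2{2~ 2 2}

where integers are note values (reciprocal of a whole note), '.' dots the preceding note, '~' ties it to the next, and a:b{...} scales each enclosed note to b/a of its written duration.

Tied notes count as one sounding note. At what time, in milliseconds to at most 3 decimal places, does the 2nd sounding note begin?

1. 0.0ms @ 0 + 1159.42ms (8/3)
2. 1159.42ms @ 8/3 + 579.71ms (4/3)

note 2 onset = 8/3b = 1159.42ms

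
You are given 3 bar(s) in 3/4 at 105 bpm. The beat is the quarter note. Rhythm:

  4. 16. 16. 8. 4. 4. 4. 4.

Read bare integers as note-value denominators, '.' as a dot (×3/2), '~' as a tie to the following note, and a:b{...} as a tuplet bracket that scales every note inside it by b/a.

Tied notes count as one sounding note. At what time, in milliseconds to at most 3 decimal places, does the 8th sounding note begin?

note 8 onset = 15/2b = 4285.714ms

1. 0.0ms @ 0 + 857.143ms (3/2)
2. 857.143ms @ 3/2 + 214.286ms (3/8)
3. 1071.429ms @ 15/8 + 214.286ms (3/8)
4. 1285.714ms @ 9/4 + 428.571ms (3/4)
5. 1714.286ms @ 3 + 857.143ms (3/2)
6. 2571.429ms @ 9/2 + 857.143ms (3/2)
7. 3428.571ms @ 6 + 857.143ms (3/2)
8. 4285.714ms @ 15/2 + 857.143ms (3/2)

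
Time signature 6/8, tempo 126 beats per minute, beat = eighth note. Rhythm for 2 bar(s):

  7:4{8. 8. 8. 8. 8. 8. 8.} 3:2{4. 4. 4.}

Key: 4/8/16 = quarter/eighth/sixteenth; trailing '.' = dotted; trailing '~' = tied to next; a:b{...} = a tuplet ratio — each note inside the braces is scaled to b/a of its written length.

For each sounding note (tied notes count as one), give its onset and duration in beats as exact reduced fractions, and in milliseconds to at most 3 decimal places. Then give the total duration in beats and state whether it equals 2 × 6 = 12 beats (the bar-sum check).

1) 0.0ms=0b +408.163ms=6/7b
2) 408.163ms=6/7b +408.163ms=6/7b
3) 816.327ms=12/7b +408.163ms=6/7b
4) 1224.49ms=18/7b +408.163ms=6/7b
5) 1632.653ms=24/7b +408.163ms=6/7b
6) 2040.816ms=30/7b +408.163ms=6/7b
7) 2448.98ms=36/7b +408.163ms=6/7b
8) 2857.143ms=6b +952.381ms=2b
9) 3809.524ms=8b +952.381ms=2b
10) 4761.905ms=10b +952.381ms=2b
Σ=12b of 12 (126bpm 6/8) — PASS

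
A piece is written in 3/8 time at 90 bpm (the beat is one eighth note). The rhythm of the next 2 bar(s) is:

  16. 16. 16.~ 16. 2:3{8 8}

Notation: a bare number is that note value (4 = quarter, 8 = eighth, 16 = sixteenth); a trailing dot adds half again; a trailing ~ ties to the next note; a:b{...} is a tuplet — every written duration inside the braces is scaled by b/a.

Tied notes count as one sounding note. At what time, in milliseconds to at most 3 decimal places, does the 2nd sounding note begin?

1. 0.0ms @ 0 + 500.0ms (3/4)
2. 500.0ms @ 3/4 + 500.0ms (3/4)
3. 1000.0ms @ 3/2 + 1000.0ms (3/2)
4. 2000.0ms @ 3 + 1000.0ms (3/2)
5. 3000.0ms @ 9/2 + 1000.0ms (3/2)

note 2 onset = 3/4b = 500.0ms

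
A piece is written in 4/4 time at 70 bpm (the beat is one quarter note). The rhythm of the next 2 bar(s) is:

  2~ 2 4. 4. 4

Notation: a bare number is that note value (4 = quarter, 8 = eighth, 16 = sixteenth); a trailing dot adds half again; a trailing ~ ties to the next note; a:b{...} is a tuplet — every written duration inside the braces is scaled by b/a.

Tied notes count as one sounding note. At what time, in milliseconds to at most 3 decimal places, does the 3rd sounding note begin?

1. 0.0ms @ 0 + 3428.571ms (4)
2. 3428.571ms @ 4 + 1285.714ms (3/2)
3. 4714.286ms @ 11/2 + 1285.714ms (3/2)
4. 6000.0ms @ 7 + 857.143ms (1)

note 3 onset = 11/2b = 4714.286ms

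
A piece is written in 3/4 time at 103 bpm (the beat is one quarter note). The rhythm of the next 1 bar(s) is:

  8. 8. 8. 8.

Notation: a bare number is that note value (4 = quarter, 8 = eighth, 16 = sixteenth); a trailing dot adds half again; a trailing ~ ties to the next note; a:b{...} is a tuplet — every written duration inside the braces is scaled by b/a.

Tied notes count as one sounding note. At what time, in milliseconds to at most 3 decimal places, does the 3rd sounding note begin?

note 3 onset = 3/2b = 873.786ms

1. 0.0ms @ 0 + 436.893ms (3/4)
2. 436.893ms @ 3/4 + 436.893ms (3/4)
3. 873.786ms @ 3/2 + 436.893ms (3/4)
4. 1310.68ms @ 9/4 + 436.893ms (3/4)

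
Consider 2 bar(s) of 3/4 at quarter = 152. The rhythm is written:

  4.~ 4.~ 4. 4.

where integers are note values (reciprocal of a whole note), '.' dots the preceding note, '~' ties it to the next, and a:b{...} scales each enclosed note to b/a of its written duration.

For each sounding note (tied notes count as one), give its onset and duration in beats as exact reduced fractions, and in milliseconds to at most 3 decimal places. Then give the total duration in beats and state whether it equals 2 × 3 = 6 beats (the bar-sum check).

1) 0.0ms=0b +1776.316ms=9/2b
2) 1776.316ms=9/2b +592.105ms=3/2b
Σ=6b of 6 (152bpm 3/4) — PASS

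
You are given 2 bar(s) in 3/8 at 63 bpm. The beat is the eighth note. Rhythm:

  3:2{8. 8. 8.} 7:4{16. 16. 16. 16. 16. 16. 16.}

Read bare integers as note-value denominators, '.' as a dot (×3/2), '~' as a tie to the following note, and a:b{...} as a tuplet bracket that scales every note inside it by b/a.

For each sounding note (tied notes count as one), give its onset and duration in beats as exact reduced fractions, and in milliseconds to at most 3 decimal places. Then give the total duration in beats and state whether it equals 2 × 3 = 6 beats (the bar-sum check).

1) 0.0ms=0b +952.381ms=1b
2) 952.381ms=1b +952.381ms=1b
3) 1904.762ms=2b +952.381ms=1b
4) 2857.143ms=3b +408.163ms=3/7b
5) 3265.306ms=24/7b +408.163ms=3/7b
6) 3673.469ms=27/7b +408.163ms=3/7b
7) 4081.633ms=30/7b +408.163ms=3/7b
8) 4489.796ms=33/7b +408.163ms=3/7b
9) 4897.959ms=36/7b +408.163ms=3/7b
10) 5306.122ms=39/7b +408.163ms=3/7b
Σ=6b of 6 (63bpm 3/8) — PASS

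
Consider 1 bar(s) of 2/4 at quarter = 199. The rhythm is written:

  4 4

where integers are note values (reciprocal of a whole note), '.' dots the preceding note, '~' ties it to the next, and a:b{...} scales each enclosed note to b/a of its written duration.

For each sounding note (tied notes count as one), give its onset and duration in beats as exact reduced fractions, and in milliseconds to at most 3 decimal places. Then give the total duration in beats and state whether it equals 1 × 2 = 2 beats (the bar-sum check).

1) 0.0ms=0b +301.508ms=1b
2) 301.508ms=1b +301.508ms=1b
Σ=2b of 2 (199bpm 2/4) — PASS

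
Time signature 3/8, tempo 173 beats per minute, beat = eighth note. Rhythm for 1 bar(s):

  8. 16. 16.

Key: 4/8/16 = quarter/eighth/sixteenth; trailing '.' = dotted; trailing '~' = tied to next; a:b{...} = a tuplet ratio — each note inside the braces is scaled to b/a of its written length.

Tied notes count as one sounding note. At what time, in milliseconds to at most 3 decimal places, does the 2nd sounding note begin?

note 2 onset = 3/2b = 520.231ms

1. 0.0ms @ 0 + 520.231ms (3/2)
2. 520.231ms @ 3/2 + 260.116ms (3/4)
3. 780.347ms @ 9/4 + 260.116ms (3/4)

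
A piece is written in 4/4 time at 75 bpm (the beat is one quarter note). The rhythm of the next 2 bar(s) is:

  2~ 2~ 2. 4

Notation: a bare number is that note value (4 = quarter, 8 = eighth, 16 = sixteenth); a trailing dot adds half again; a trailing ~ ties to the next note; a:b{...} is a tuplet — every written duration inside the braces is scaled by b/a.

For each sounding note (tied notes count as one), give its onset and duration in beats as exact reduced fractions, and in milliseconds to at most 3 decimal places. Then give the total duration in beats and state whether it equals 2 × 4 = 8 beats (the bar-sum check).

1) 0.0ms=0b +5600.0ms=7b
2) 5600.0ms=7b +800.0ms=1b
Σ=8b of 8 (75bpm 4/4) — PASS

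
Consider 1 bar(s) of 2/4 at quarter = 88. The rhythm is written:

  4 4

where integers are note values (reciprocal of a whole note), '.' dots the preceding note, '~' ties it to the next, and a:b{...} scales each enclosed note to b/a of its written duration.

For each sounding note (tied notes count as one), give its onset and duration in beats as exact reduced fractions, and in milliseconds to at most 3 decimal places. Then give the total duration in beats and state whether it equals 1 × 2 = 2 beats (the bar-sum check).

1) 0.0ms=0b +681.818ms=1b
2) 681.818ms=1b +681.818ms=1b
Σ=2b of 2 (88bpm 2/4) — PASS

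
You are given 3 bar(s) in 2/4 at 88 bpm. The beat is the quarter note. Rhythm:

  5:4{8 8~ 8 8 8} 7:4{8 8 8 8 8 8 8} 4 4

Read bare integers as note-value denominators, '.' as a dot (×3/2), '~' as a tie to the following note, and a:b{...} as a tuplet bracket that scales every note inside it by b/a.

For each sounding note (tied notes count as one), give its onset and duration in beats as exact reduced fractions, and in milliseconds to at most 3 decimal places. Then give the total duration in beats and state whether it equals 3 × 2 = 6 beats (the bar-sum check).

1) 0.0ms=0b +272.727ms=2/5b
2) 272.727ms=2/5b +545.455ms=4/5b
3) 818.182ms=6/5b +272.727ms=2/5b
4) 1090.909ms=8/5b +272.727ms=2/5b
5) 1363.636ms=2b +194.805ms=2/7b
6) 1558.442ms=16/7b +194.805ms=2/7b
7) 1753.247ms=18/7b +194.805ms=2/7b
8) 1948.052ms=20/7b +194.805ms=2/7b
9) 2142.857ms=22/7b +194.805ms=2/7b
10) 2337.662ms=24/7b +194.805ms=2/7b
11) 2532.468ms=26/7b +194.805ms=2/7b
12) 2727.273ms=4b +681.818ms=1b
13) 3409.091ms=5b +681.818ms=1b
Σ=6b of 6 (88bpm 2/4) — PASS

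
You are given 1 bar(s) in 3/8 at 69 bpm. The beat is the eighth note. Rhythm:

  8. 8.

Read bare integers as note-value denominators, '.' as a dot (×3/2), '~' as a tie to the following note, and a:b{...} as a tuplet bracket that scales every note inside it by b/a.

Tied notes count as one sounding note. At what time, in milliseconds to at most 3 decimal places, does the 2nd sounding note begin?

1. 0.0ms @ 0 + 1304.348ms (3/2)
2. 1304.348ms @ 3/2 + 1304.348ms (3/2)

note 2 onset = 3/2b = 1304.348ms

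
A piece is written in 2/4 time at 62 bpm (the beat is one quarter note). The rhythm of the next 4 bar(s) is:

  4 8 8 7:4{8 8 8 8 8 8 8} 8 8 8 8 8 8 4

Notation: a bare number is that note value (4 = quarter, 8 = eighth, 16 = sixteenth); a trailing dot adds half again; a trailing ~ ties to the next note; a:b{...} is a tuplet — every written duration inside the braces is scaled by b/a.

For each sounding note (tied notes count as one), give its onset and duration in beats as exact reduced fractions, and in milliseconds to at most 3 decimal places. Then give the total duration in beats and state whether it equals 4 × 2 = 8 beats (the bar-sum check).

1) 0.0ms=0b +967.742ms=1b
2) 967.742ms=1b +483.871ms=1/2b
3) 1451.613ms=3/2b +483.871ms=1/2b
4) 1935.484ms=2b +276.498ms=2/7b
5) 2211.982ms=16/7b +276.498ms=2/7b
6) 2488.479ms=18/7b +276.498ms=2/7b
7) 2764.977ms=20/7b +276.498ms=2/7b
8) 3041.475ms=22/7b +276.498ms=2/7b
9) 3317.972ms=24/7b +276.498ms=2/7b
10) 3594.47ms=26/7b +276.498ms=2/7b
11) 3870.968ms=4b +483.871ms=1/2b
12) 4354.839ms=9/2b +483.871ms=1/2b
13) 4838.71ms=5b +483.871ms=1/2b
14) 5322.581ms=11/2b +483.871ms=1/2b
15) 5806.452ms=6b +483.871ms=1/2b
16) 6290.323ms=13/2b +483.871ms=1/2b
17) 6774.194ms=7b +967.742ms=1b
Σ=8b of 8 (62bpm 2/4) — PASS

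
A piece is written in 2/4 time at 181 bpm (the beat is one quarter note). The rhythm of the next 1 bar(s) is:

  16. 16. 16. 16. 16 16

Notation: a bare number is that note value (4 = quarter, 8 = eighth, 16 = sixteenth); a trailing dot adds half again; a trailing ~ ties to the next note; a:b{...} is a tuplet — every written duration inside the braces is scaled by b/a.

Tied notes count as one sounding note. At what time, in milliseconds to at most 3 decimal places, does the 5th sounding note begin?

1. 0.0ms @ 0 + 124.309ms (3/8)
2. 124.309ms @ 3/8 + 124.309ms (3/8)
3. 248.619ms @ 3/4 + 124.309ms (3/8)
4. 372.928ms @ 9/8 + 124.309ms (3/8)
5. 497.238ms @ 3/2 + 82.873ms (1/4)
6. 580.11ms @ 7/4 + 82.873ms (1/4)

note 5 onset = 3/2b = 497.238ms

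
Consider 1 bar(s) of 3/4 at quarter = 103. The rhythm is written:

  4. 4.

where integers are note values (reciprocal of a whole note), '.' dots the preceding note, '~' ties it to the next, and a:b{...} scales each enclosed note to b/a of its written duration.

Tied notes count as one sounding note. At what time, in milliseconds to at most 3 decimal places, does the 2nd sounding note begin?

note 2 onset = 3/2b = 873.786ms

1. 0.0ms @ 0 + 873.786ms (3/2)
2. 873.786ms @ 3/2 + 873.786ms (3/2)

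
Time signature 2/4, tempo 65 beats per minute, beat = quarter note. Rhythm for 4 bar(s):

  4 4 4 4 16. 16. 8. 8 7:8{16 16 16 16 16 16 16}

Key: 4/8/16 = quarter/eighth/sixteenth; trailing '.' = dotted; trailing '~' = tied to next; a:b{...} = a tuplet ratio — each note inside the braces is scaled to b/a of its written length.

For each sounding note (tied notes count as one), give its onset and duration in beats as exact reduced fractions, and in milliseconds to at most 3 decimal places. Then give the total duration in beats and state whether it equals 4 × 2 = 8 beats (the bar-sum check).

1) 0.0ms=0b +923.077ms=1b
2) 923.077ms=1b +923.077ms=1b
3) 1846.154ms=2b +923.077ms=1b
4) 2769.231ms=3b +923.077ms=1b
5) 3692.308ms=4b +346.154ms=3/8b
6) 4038.462ms=35/8b +346.154ms=3/8b
7) 4384.615ms=19/4b +692.308ms=3/4b
8) 5076.923ms=11/2b +461.538ms=1/2b
9) 5538.462ms=6b +263.736ms=2/7b
10) 5802.198ms=44/7b +263.736ms=2/7b
11) 6065.934ms=46/7b +263.736ms=2/7b
12) 6329.67ms=48/7b +263.736ms=2/7b
13) 6593.407ms=50/7b +263.736ms=2/7b
14) 6857.143ms=52/7b +263.736ms=2/7b
15) 7120.879ms=54/7b +263.736ms=2/7b
Σ=8b of 8 (65bpm 2/4) — PASS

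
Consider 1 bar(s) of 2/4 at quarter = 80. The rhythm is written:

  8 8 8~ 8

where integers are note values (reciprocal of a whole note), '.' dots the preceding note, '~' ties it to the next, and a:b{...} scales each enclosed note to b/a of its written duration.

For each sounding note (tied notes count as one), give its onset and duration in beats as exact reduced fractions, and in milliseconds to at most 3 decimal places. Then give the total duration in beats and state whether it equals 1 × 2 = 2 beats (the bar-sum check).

1) 0.0ms=0b +375.0ms=1/2b
2) 375.0ms=1/2b +375.0ms=1/2b
3) 750.0ms=1b +750.0ms=1b
Σ=2b of 2 (80bpm 2/4) — PASS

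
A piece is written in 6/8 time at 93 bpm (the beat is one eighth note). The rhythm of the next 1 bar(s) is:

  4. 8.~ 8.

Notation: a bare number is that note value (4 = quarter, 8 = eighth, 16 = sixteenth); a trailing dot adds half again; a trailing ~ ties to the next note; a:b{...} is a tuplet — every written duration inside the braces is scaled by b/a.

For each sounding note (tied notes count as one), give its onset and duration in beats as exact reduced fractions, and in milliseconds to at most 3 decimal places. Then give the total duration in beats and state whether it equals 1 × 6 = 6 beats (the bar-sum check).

1) 0.0ms=0b +1935.484ms=3b
2) 1935.484ms=3b +1935.484ms=3b
Σ=6b of 6 (93bpm 6/8) — PASS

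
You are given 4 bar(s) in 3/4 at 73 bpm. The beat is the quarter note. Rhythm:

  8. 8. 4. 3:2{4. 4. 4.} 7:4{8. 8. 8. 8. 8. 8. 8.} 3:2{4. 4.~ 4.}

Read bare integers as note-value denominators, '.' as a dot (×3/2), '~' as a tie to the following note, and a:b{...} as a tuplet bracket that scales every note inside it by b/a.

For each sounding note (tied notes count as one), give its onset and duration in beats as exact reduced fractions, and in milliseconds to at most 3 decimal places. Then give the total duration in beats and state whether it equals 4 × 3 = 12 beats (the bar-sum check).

1) 0.0ms=0b +616.438ms=3/4b
2) 616.438ms=3/4b +616.438ms=3/4b
3) 1232.877ms=3/2b +1232.877ms=3/2b
4) 2465.753ms=3b +821.918ms=1b
5) 3287.671ms=4b +821.918ms=1b
6) 4109.589ms=5b +821.918ms=1b
7) 4931.507ms=6b +352.25ms=3/7b
8) 5283.757ms=45/7b +352.25ms=3/7b
9) 5636.008ms=48/7b +352.25ms=3/7b
10) 5988.258ms=51/7b +352.25ms=3/7b
11) 6340.509ms=54/7b +352.25ms=3/7b
12) 6692.759ms=57/7b +352.25ms=3/7b
13) 7045.01ms=60/7b +352.25ms=3/7b
14) 7397.26ms=9b +821.918ms=1b
15) 8219.178ms=10b +1643.836ms=2b
Σ=12b of 12 (73bpm 3/4) — PASS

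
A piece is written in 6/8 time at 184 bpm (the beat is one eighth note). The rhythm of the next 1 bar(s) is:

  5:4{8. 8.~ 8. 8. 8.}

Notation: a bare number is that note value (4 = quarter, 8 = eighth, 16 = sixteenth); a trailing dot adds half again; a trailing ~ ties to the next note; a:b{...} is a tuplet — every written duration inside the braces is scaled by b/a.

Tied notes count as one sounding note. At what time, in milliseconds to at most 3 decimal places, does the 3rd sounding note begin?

note 3 onset = 18/5b = 1173.913ms

1. 0.0ms @ 0 + 391.304ms (6/5)
2. 391.304ms @ 6/5 + 782.609ms (12/5)
3. 1173.913ms @ 18/5 + 391.304ms (6/5)
4. 1565.217ms @ 24/5 + 391.304ms (6/5)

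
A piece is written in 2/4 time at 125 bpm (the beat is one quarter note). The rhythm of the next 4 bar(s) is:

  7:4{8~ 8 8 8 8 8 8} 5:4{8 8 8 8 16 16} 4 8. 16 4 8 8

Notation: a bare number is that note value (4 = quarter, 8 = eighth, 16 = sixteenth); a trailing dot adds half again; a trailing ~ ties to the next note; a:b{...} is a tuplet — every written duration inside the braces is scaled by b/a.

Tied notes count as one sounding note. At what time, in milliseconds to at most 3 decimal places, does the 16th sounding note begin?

note 16 onset = 6b = 2880.0ms

1. 0.0ms @ 0 + 274.286ms (4/7)
2. 274.286ms @ 4/7 + 137.143ms (2/7)
3. 411.429ms @ 6/7 + 137.143ms (2/7)
4. 548.571ms @ 8/7 + 137.143ms (2/7)
5. 685.714ms @ 10/7 + 137.143ms (2/7)
6. 822.857ms @ 12/7 + 137.143ms (2/7)
7. 960.0ms @ 2 + 192.0ms (2/5)
8. 1152.0ms @ 12/5 + 192.0ms (2/5)
9. 1344.0ms @ 14/5 + 192.0ms (2/5)
10. 1536.0ms @ 16/5 + 192.0ms (2/5)
11. 1728.0ms @ 18/5 + 96.0ms (1/5)
12. 1824.0ms @ 19/5 + 96.0ms (1/5)
13. 1920.0ms @ 4 + 480.0ms (1)
14. 2400.0ms @ 5 + 360.0ms (3/4)
15. 2760.0ms @ 23/4 + 120.0ms (1/4)
16. 2880.0ms @ 6 + 480.0ms (1)
17. 3360.0ms @ 7 + 240.0ms (1/2)
18. 3600.0ms @ 15/2 + 240.0ms (1/2)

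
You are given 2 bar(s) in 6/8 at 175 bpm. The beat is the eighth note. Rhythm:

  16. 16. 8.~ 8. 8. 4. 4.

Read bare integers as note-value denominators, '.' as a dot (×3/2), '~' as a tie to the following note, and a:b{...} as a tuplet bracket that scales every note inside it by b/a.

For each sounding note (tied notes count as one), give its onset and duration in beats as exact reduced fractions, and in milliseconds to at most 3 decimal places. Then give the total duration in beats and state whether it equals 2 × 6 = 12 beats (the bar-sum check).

1) 0.0ms=0b +257.143ms=3/4b
2) 257.143ms=3/4b +257.143ms=3/4b
3) 514.286ms=3/2b +1028.571ms=3b
4) 1542.857ms=9/2b +514.286ms=3/2b
5) 2057.143ms=6b +1028.571ms=3b
6) 3085.714ms=9b +1028.571ms=3b
Σ=12b of 12 (175bpm 6/8) — PASS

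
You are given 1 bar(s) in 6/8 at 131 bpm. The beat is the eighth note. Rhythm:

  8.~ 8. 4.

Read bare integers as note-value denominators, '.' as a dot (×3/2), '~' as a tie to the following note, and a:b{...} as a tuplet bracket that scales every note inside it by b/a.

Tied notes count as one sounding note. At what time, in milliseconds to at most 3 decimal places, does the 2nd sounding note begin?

note 2 onset = 3b = 1374.046ms

1. 0.0ms @ 0 + 1374.046ms (3)
2. 1374.046ms @ 3 + 1374.046ms (3)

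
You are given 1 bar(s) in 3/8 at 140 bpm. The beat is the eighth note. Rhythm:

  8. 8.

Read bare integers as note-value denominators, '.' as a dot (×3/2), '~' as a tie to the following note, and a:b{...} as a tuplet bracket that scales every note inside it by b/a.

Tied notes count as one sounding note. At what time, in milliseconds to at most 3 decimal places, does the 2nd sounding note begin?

1. 0.0ms @ 0 + 642.857ms (3/2)
2. 642.857ms @ 3/2 + 642.857ms (3/2)

note 2 onset = 3/2b = 642.857ms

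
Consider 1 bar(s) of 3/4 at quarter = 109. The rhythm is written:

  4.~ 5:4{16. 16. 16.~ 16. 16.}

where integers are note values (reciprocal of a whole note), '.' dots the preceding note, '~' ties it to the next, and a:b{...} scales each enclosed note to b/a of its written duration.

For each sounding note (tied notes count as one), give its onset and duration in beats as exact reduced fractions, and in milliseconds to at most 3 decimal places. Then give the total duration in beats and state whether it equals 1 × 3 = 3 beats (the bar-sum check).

1) 0.0ms=0b +990.826ms=9/5b
2) 990.826ms=9/5b +165.138ms=3/10b
3) 1155.963ms=21/10b +330.275ms=3/5b
4) 1486.239ms=27/10b +165.138ms=3/10b
Σ=3b of 3 (109bpm 3/4) — PASS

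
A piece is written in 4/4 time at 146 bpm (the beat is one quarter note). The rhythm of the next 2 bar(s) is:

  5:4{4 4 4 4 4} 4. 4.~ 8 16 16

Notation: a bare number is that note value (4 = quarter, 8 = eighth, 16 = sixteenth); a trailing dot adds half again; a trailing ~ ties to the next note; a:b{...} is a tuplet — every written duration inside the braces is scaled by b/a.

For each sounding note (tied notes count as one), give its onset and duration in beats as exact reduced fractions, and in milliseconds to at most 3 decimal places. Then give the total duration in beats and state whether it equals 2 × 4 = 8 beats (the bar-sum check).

1) 0.0ms=0b +328.767ms=4/5b
2) 328.767ms=4/5b +328.767ms=4/5b
3) 657.534ms=8/5b +328.767ms=4/5b
4) 986.301ms=12/5b +328.767ms=4/5b
5) 1315.068ms=16/5b +328.767ms=4/5b
6) 1643.836ms=4b +616.438ms=3/2b
7) 2260.274ms=11/2b +821.918ms=2b
8) 3082.192ms=15/2b +102.74ms=1/4b
9) 3184.932ms=31/4b +102.74ms=1/4b
Σ=8b of 8 (146bpm 4/4) — PASS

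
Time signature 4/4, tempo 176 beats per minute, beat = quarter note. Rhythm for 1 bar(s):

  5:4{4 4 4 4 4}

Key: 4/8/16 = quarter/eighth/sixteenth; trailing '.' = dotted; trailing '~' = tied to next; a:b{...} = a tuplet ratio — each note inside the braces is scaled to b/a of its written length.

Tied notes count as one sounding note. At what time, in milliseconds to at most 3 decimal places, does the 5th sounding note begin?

1. 0.0ms @ 0 + 272.727ms (4/5)
2. 272.727ms @ 4/5 + 272.727ms (4/5)
3. 545.455ms @ 8/5 + 272.727ms (4/5)
4. 818.182ms @ 12/5 + 272.727ms (4/5)
5. 1090.909ms @ 16/5 + 272.727ms (4/5)

note 5 onset = 16/5b = 1090.909ms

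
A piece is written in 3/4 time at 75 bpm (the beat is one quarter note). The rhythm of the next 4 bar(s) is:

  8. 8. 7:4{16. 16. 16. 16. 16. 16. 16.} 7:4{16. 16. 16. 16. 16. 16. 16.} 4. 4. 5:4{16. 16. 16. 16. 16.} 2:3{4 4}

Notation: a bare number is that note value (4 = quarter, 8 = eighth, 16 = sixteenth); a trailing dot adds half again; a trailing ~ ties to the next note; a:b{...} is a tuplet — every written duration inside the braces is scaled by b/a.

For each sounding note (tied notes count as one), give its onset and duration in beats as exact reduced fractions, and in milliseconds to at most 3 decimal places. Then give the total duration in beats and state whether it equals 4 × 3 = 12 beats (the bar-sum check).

1) 0.0ms=0b +600.0ms=3/4b
2) 600.0ms=3/4b +600.0ms=3/4b
3) 1200.0ms=3/2b +171.429ms=3/14b
4) 1371.429ms=12/7b +171.429ms=3/14b
5) 1542.857ms=27/14b +171.429ms=3/14b
6) 1714.286ms=15/7b +171.429ms=3/14b
7) 1885.714ms=33/14b +171.429ms=3/14b
8) 2057.143ms=18/7b +171.429ms=3/14b
9) 2228.571ms=39/14b +171.429ms=3/14b
10) 2400.0ms=3b +171.429ms=3/14b
11) 2571.429ms=45/14b +171.429ms=3/14b
12) 2742.857ms=24/7b +171.429ms=3/14b
13) 2914.286ms=51/14b +171.429ms=3/14b
14) 3085.714ms=27/7b +171.429ms=3/14b
15) 3257.143ms=57/14b +171.429ms=3/14b
16) 3428.571ms=30/7b +171.429ms=3/14b
17) 3600.0ms=9/2b +1200.0ms=3/2b
18) 4800.0ms=6b +1200.0ms=3/2b
19) 6000.0ms=15/2b +240.0ms=3/10b
20) 6240.0ms=39/5b +240.0ms=3/10b
21) 6480.0ms=81/10b +240.0ms=3/10b
22) 6720.0ms=42/5b +240.0ms=3/10b
23) 6960.0ms=87/10b +240.0ms=3/10b
24) 7200.0ms=9b +1200.0ms=3/2b
25) 8400.0ms=21/2b +1200.0ms=3/2b
Σ=12b of 12 (75bpm 3/4) — PASS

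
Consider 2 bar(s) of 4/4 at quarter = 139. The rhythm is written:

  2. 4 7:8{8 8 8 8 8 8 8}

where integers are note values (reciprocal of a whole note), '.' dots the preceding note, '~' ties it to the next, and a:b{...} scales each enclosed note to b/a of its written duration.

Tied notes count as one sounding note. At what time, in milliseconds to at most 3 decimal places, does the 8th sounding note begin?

1. 0.0ms @ 0 + 1294.964ms (3)
2. 1294.964ms @ 3 + 431.655ms (1)
3. 1726.619ms @ 4 + 246.66ms (4/7)
4. 1973.279ms @ 32/7 + 246.66ms (4/7)
5. 2219.938ms @ 36/7 + 246.66ms (4/7)
6. 2466.598ms @ 40/7 + 246.66ms (4/7)
7. 2713.258ms @ 44/7 + 246.66ms (4/7)
8. 2959.918ms @ 48/7 + 246.66ms (4/7)
9. 3206.578ms @ 52/7 + 246.66ms (4/7)

note 8 onset = 48/7b = 2959.918ms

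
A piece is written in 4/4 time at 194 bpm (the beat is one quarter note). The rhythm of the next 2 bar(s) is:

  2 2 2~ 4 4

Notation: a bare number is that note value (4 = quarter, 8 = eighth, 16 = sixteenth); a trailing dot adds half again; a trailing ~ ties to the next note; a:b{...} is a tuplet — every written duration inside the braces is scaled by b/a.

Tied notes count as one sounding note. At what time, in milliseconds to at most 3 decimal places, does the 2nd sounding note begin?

1. 0.0ms @ 0 + 618.557ms (2)
2. 618.557ms @ 2 + 618.557ms (2)
3. 1237.113ms @ 4 + 927.835ms (3)
4. 2164.948ms @ 7 + 309.278ms (1)

note 2 onset = 2b = 618.557ms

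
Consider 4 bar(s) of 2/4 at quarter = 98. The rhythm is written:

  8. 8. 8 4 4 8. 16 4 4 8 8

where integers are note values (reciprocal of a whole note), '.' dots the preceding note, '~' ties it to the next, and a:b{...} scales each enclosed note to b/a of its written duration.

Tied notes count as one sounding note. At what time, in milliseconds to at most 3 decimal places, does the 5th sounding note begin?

1. 0.0ms @ 0 + 459.184ms (3/4)
2. 459.184ms @ 3/4 + 459.184ms (3/4)
3. 918.367ms @ 3/2 + 306.122ms (1/2)
4. 1224.49ms @ 2 + 612.245ms (1)
5. 1836.735ms @ 3 + 612.245ms (1)
6. 2448.98ms @ 4 + 459.184ms (3/4)
7. 2908.163ms @ 19/4 + 153.061ms (1/4)
8. 3061.224ms @ 5 + 612.245ms (1)
9. 3673.469ms @ 6 + 612.245ms (1)
10. 4285.714ms @ 7 + 306.122ms (1/2)
11. 4591.837ms @ 15/2 + 306.122ms (1/2)

note 5 onset = 3b = 1836.735ms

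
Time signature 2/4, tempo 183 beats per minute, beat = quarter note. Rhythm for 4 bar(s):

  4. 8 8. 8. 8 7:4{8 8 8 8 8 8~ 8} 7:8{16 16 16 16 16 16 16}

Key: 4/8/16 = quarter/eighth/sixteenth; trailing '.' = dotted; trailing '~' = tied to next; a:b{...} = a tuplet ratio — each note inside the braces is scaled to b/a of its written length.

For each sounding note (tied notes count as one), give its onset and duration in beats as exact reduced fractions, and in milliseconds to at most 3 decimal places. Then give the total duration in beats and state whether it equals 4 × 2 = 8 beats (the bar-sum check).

1) 0.0ms=0b +491.803ms=3/2b
2) 491.803ms=3/2b +163.934ms=1/2b
3) 655.738ms=2b +245.902ms=3/4b
4) 901.639ms=11/4b +245.902ms=3/4b
5) 1147.541ms=7/2b +163.934ms=1/2b
6) 1311.475ms=4b +93.677ms=2/7b
7) 1405.152ms=30/7b +93.677ms=2/7b
8) 1498.829ms=32/7b +93.677ms=2/7b
9) 1592.506ms=34/7b +93.677ms=2/7b
10) 1686.183ms=36/7b +93.677ms=2/7b
11) 1779.859ms=38/7b +187.354ms=4/7b
12) 1967.213ms=6b +93.677ms=2/7b
13) 2060.89ms=44/7b +93.677ms=2/7b
14) 2154.567ms=46/7b +93.677ms=2/7b
15) 2248.244ms=48/7b +93.677ms=2/7b
16) 2341.92ms=50/7b +93.677ms=2/7b
17) 2435.597ms=52/7b +93.677ms=2/7b
18) 2529.274ms=54/7b +93.677ms=2/7b
Σ=8b of 8 (183bpm 2/4) — PASS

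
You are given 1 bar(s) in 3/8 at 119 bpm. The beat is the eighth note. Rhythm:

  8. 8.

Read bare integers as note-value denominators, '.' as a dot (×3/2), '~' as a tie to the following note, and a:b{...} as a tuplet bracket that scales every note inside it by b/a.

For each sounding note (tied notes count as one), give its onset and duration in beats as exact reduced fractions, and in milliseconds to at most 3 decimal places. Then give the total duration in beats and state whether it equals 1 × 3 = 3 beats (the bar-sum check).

1) 0.0ms=0b +756.303ms=3/2b
2) 756.303ms=3/2b +756.303ms=3/2b
Σ=3b of 3 (119bpm 3/8) — PASS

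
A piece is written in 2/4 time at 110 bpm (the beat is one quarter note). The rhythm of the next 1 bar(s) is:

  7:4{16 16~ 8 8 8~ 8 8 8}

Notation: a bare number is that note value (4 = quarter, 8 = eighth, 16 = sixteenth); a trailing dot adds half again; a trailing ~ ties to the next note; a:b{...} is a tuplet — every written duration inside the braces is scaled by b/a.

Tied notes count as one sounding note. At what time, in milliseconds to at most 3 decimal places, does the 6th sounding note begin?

1. 0.0ms @ 0 + 77.922ms (1/7)
2. 77.922ms @ 1/7 + 233.766ms (3/7)
3. 311.688ms @ 4/7 + 155.844ms (2/7)
4. 467.532ms @ 6/7 + 311.688ms (4/7)
5. 779.221ms @ 10/7 + 155.844ms (2/7)
6. 935.065ms @ 12/7 + 155.844ms (2/7)

note 6 onset = 12/7b = 935.065ms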